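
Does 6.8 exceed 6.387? Yes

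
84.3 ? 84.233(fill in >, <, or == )>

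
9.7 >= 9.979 False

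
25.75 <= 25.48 False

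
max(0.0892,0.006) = 0.0892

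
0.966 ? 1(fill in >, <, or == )<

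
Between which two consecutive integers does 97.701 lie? 97 and 98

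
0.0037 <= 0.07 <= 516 True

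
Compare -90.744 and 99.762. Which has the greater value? 99.762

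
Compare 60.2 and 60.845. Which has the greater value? 60.845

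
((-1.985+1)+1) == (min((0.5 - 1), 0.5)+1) False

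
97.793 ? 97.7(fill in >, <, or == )>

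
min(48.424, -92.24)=-92.24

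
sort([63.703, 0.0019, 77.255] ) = [0.0019, 63.703, 77.255]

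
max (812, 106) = 812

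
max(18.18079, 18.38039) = 18.38039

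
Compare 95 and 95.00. They are equal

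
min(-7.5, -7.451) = -7.5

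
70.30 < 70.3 False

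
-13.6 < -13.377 True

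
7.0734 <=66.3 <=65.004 False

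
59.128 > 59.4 False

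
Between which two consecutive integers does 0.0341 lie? 0 and 1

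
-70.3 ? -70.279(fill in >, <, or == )<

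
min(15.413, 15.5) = 15.413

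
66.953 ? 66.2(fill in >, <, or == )>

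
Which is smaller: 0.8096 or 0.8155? 0.8096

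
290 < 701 True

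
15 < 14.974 False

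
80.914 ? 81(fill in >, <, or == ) <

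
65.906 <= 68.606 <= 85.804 True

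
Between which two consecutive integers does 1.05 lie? 1 and 2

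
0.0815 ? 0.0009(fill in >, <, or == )>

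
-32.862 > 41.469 False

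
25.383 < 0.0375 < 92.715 False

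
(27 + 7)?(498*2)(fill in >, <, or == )<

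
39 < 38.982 False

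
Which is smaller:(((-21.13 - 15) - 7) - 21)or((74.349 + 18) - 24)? (((-21.13 - 15) - 7) - 21)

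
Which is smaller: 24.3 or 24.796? 24.3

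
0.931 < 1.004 True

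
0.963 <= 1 True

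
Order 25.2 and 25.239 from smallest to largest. 25.2, 25.239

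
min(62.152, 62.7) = 62.152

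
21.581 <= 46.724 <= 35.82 False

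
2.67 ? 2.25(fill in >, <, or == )>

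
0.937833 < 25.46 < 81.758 True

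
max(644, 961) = 961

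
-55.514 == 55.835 False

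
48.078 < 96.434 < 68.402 False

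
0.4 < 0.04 False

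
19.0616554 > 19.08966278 False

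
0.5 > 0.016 True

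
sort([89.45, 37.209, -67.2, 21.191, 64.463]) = [-67.2, 21.191, 37.209, 64.463, 89.45]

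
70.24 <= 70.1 False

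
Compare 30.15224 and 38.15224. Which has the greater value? 38.15224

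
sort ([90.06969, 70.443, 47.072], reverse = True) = [90.06969, 70.443, 47.072]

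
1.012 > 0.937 True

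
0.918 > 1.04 False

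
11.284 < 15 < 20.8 True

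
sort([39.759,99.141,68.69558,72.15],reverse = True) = [99.141,72.15,68.69558,39.759]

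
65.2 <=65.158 False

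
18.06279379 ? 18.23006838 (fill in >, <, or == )<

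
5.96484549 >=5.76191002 True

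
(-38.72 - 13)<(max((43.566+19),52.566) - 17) True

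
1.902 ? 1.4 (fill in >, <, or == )>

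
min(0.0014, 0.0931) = 0.0014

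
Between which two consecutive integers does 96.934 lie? 96 and 97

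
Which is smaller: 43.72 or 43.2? 43.2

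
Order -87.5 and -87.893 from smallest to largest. -87.893, -87.5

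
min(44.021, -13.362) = -13.362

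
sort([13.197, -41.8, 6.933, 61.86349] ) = [-41.8, 6.933, 13.197, 61.86349]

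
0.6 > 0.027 True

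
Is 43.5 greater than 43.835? No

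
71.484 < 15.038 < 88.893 False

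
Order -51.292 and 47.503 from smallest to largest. -51.292, 47.503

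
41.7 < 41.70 False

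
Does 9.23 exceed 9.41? No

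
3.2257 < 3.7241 True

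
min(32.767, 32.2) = 32.2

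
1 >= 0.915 True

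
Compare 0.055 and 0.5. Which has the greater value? 0.5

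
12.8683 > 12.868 True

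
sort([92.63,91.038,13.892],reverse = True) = [92.63,91.038,13.892]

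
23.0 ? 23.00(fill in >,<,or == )==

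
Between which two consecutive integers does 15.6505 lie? 15 and 16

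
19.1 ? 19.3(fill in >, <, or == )<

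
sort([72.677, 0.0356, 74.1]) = [0.0356, 72.677, 74.1]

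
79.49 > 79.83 False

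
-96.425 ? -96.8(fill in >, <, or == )>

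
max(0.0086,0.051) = 0.051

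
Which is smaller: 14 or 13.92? 13.92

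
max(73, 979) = 979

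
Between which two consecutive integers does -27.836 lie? -28 and -27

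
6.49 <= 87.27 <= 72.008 False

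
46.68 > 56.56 False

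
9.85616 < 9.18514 False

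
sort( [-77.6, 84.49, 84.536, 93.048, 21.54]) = [-77.6, 21.54, 84.49, 84.536, 93.048]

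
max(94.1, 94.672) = 94.672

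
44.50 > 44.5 False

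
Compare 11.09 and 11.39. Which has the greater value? 11.39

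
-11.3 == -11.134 False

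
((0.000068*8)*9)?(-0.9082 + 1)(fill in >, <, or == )<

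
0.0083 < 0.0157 True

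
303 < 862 True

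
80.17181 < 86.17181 True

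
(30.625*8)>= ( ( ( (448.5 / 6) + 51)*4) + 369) False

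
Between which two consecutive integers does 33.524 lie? 33 and 34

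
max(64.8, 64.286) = 64.8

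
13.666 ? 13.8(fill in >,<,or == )<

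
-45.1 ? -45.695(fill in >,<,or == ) >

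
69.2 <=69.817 True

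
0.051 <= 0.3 True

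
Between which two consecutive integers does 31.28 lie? 31 and 32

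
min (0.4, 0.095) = 0.095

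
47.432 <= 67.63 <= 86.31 True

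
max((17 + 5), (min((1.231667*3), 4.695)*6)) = 22.170006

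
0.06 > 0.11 False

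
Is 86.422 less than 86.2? No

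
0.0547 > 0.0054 True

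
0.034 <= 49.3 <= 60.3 True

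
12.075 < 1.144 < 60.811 False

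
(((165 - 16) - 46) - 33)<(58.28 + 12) True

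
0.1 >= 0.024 True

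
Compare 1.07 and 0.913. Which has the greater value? 1.07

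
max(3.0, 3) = 3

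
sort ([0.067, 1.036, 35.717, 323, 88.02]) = [0.067, 1.036, 35.717, 88.02, 323]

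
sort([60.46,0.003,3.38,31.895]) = [0.003,3.38,31.895,60.46]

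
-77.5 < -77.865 False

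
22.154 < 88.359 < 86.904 False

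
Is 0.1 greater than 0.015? Yes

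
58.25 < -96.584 False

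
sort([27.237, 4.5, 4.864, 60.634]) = [4.5, 4.864, 27.237, 60.634]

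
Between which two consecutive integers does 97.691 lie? 97 and 98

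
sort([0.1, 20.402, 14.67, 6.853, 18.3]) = [0.1, 6.853, 14.67, 18.3, 20.402]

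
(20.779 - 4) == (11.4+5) False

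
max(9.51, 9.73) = 9.73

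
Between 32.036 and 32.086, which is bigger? 32.086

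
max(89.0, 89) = 89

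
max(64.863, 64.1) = 64.863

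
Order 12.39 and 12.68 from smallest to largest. 12.39, 12.68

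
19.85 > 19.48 True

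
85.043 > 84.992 True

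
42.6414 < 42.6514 True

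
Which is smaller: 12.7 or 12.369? 12.369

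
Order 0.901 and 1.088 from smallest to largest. 0.901, 1.088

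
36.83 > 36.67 True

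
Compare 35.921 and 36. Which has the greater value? 36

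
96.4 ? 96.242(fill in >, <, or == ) >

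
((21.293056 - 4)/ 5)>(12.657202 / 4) True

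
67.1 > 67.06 True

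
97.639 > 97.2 True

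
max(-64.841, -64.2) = -64.2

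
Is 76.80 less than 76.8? No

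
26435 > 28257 False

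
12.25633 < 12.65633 True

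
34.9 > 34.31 True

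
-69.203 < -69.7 False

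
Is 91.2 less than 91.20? No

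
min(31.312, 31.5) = 31.312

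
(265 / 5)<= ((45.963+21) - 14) False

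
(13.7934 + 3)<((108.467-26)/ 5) False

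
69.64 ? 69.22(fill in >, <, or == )>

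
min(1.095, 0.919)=0.919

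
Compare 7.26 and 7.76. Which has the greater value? 7.76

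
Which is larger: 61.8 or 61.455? 61.8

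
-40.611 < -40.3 True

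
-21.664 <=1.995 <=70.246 True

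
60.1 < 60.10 False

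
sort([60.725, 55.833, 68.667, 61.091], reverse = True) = [68.667, 61.091, 60.725, 55.833]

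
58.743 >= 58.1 True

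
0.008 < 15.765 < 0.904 False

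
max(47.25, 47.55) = 47.55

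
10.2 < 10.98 True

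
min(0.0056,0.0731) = 0.0056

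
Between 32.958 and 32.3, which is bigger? 32.958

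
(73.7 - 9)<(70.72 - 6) True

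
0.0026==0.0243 False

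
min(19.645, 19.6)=19.6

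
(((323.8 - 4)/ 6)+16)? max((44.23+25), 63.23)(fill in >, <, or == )>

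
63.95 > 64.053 False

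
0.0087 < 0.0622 True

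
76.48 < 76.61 True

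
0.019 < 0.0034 False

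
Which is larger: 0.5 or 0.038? 0.5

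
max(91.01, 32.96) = 91.01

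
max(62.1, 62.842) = 62.842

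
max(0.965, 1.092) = 1.092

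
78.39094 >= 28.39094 True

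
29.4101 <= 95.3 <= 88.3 False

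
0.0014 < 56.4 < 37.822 False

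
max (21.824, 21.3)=21.824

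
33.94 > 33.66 True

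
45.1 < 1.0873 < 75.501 False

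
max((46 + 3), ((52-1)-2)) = 49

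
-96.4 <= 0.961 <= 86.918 True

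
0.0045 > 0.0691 False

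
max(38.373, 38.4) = 38.4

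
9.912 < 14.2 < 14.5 True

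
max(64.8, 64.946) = 64.946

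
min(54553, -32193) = -32193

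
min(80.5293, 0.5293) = 0.5293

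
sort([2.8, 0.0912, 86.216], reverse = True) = [86.216, 2.8, 0.0912]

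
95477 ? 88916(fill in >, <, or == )>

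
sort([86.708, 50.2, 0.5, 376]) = [0.5, 50.2, 86.708, 376]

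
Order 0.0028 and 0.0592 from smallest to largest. 0.0028,0.0592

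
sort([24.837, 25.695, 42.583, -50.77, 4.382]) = [-50.77, 4.382, 24.837, 25.695, 42.583]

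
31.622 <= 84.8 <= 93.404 True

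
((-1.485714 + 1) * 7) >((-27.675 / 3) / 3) False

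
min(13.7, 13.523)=13.523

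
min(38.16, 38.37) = 38.16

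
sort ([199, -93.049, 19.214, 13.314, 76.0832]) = [-93.049, 13.314, 19.214, 76.0832, 199]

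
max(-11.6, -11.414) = -11.414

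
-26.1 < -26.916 False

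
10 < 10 False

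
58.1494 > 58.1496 False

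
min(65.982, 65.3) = 65.3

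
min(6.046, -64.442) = -64.442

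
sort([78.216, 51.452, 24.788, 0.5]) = [0.5, 24.788, 51.452, 78.216]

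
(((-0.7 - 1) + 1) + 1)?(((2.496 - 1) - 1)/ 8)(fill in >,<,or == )>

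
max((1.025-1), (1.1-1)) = 0.1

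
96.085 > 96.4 False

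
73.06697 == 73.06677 False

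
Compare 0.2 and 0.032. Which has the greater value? 0.2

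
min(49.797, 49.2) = 49.2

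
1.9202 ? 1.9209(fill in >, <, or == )<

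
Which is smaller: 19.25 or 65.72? 19.25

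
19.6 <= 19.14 False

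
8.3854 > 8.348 True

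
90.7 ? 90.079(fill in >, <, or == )>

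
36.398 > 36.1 True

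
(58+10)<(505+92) True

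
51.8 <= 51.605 False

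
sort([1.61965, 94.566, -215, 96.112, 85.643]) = [-215, 1.61965, 85.643, 94.566, 96.112]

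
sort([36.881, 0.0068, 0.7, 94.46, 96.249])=[0.0068, 0.7, 36.881, 94.46, 96.249]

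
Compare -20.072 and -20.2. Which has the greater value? -20.072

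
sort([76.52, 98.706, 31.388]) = [31.388, 76.52, 98.706]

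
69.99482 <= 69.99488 True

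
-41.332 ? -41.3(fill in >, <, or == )<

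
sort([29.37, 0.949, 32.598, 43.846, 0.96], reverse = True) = [43.846, 32.598, 29.37, 0.96, 0.949]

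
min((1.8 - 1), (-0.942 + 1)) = 0.058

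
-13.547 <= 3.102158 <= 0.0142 False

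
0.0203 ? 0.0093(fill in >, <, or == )>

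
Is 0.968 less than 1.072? Yes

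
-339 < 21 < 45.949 True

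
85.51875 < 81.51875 False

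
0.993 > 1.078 False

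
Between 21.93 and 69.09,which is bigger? 69.09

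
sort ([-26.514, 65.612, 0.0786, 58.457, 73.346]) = [-26.514, 0.0786, 58.457, 65.612, 73.346]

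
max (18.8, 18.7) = 18.8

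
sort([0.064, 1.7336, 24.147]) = [0.064, 1.7336, 24.147]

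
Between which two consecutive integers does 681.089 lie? 681 and 682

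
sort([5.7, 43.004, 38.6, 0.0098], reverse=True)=[43.004, 38.6, 5.7, 0.0098]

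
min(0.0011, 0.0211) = 0.0011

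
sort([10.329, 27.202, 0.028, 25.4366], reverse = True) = [27.202, 25.4366, 10.329, 0.028]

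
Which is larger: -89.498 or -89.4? -89.4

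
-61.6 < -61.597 True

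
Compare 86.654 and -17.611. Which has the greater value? 86.654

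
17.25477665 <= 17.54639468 True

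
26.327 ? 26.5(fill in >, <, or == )<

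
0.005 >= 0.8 False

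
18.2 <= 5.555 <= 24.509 False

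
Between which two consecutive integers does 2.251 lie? 2 and 3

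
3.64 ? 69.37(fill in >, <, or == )<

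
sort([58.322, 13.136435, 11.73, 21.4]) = [11.73, 13.136435, 21.4, 58.322]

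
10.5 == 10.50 True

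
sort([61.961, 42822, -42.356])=[-42.356, 61.961, 42822]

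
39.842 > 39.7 True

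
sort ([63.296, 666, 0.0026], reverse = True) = [666, 63.296, 0.0026]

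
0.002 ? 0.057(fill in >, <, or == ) <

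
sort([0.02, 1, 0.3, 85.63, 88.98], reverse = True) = [88.98, 85.63, 1, 0.3, 0.02]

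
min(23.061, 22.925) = 22.925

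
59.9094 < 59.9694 True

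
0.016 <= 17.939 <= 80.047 True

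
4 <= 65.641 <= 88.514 True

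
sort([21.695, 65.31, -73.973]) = [-73.973, 21.695, 65.31]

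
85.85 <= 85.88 True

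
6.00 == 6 True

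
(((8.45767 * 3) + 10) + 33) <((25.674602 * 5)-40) True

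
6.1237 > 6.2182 False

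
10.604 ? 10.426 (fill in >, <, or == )>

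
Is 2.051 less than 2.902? Yes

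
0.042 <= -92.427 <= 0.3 False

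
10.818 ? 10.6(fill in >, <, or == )>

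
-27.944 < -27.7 True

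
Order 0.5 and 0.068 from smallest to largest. 0.068, 0.5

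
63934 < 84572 True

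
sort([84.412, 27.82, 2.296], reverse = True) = [84.412, 27.82, 2.296]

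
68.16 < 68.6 True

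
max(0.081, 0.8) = 0.8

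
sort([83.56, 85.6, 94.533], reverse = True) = [94.533, 85.6, 83.56]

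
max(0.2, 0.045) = 0.2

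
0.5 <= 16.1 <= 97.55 True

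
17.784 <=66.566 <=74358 True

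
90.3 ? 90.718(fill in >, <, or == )<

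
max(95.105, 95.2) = 95.2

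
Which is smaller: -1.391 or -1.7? -1.7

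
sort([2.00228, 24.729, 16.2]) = [2.00228, 16.2, 24.729]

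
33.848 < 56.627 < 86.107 True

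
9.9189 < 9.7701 False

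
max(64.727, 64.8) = 64.8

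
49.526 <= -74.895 False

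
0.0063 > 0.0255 False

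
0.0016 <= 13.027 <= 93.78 True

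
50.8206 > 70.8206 False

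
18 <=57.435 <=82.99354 True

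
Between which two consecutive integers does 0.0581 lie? 0 and 1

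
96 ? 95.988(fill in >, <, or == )>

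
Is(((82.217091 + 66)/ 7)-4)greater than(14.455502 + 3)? No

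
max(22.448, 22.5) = 22.5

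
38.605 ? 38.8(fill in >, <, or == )<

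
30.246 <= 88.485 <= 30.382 False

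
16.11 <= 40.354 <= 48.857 True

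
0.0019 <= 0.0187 True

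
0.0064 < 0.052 True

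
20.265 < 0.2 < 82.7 False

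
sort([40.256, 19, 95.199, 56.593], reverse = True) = [95.199, 56.593, 40.256, 19]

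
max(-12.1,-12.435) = -12.1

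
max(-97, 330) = 330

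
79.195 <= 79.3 True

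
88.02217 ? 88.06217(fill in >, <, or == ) <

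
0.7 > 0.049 True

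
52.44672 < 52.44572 False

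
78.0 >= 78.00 True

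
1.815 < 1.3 False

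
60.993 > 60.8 True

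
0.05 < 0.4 True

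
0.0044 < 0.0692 True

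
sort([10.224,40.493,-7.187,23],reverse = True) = [40.493,23,10.224,-7.187]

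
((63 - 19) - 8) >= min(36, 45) True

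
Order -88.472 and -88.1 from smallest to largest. -88.472, -88.1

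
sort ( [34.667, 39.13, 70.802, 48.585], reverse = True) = [70.802, 48.585, 39.13, 34.667]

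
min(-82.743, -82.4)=-82.743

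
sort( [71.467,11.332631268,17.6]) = [11.332631268,17.6,71.467]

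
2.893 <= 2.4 False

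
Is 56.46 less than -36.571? No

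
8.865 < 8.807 False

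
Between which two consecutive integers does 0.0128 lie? 0 and 1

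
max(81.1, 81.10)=81.10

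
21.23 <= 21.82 True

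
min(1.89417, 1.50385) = 1.50385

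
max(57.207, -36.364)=57.207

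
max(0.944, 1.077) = 1.077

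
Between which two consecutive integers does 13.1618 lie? 13 and 14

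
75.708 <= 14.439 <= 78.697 False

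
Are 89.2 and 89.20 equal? Yes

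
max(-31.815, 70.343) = 70.343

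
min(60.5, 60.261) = 60.261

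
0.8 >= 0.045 True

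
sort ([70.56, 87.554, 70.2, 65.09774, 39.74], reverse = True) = [87.554, 70.56, 70.2, 65.09774, 39.74]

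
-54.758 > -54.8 True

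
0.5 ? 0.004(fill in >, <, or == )>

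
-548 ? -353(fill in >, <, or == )<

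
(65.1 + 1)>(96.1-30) False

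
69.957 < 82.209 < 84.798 True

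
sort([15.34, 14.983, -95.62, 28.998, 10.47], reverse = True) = [28.998, 15.34, 14.983, 10.47, -95.62]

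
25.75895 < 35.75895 True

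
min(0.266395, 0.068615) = 0.068615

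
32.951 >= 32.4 True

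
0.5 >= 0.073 True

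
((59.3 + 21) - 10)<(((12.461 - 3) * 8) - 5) True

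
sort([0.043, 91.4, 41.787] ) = [0.043, 41.787, 91.4]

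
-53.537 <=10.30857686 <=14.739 True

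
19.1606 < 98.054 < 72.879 False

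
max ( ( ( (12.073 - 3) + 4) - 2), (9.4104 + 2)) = 11.4104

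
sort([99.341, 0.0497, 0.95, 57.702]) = [0.0497, 0.95, 57.702, 99.341]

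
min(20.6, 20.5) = 20.5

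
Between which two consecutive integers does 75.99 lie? 75 and 76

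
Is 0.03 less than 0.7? Yes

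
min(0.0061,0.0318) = 0.0061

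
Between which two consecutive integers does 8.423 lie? 8 and 9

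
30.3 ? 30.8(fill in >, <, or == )<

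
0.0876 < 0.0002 False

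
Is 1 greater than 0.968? Yes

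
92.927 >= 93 False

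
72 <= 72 True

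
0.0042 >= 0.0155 False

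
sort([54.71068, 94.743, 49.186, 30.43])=[30.43, 49.186, 54.71068, 94.743]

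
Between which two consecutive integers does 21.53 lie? 21 and 22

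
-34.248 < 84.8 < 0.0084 False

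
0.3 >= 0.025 True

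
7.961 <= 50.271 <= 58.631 True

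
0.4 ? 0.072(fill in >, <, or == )>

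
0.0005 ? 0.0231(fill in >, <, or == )<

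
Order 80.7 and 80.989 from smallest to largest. 80.7, 80.989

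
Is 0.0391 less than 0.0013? No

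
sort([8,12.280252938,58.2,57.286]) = [8,12.280252938,57.286,58.2]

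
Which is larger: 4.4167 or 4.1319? 4.4167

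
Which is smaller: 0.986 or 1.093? 0.986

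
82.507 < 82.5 False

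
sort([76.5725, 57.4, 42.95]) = [42.95, 57.4, 76.5725]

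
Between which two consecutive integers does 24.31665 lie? 24 and 25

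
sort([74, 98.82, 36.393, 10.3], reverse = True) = [98.82, 74, 36.393, 10.3]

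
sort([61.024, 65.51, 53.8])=[53.8, 61.024, 65.51]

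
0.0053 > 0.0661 False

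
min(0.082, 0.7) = 0.082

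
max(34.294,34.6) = 34.6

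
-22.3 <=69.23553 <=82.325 True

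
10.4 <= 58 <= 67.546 True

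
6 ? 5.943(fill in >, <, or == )>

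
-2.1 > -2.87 True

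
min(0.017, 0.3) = 0.017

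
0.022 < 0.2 True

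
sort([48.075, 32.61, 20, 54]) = [20, 32.61, 48.075, 54]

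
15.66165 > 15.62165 True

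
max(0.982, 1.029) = 1.029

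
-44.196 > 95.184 False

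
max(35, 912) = 912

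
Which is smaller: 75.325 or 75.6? 75.325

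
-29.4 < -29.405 False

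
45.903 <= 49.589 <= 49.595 True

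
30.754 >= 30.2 True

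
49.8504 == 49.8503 False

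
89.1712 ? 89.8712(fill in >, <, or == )<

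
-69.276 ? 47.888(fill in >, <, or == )<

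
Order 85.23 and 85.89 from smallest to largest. 85.23, 85.89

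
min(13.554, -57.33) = -57.33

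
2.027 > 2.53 False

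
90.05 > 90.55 False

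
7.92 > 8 False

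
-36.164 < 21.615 True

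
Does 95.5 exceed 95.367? Yes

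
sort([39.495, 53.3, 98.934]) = [39.495, 53.3, 98.934]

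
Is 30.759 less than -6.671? No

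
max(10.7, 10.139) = 10.7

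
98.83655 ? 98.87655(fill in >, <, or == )<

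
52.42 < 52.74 True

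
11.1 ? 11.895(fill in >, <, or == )<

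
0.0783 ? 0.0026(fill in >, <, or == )>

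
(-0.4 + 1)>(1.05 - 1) True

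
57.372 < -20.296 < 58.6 False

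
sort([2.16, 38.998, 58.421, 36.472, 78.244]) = [2.16, 36.472, 38.998, 58.421, 78.244]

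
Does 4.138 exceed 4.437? No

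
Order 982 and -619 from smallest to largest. -619, 982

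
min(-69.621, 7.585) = -69.621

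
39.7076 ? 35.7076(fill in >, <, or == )>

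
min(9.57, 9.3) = 9.3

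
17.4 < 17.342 False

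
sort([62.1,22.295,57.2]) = [22.295,57.2,62.1]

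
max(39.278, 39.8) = 39.8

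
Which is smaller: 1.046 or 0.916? 0.916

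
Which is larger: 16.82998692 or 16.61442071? 16.82998692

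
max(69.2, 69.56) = 69.56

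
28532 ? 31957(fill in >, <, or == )<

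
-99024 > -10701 False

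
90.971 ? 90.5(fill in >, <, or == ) >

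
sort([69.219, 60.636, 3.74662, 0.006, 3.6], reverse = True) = [69.219, 60.636, 3.74662, 3.6, 0.006]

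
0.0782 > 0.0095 True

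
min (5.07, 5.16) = 5.07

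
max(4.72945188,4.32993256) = 4.72945188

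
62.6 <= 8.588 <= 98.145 False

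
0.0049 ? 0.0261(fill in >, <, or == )<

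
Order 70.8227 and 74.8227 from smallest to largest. 70.8227, 74.8227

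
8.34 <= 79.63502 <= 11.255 False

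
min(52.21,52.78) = 52.21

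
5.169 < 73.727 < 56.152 False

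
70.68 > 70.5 True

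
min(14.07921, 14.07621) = 14.07621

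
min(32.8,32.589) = 32.589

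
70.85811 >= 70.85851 False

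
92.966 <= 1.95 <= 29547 False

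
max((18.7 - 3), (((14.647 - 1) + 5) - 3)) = 15.7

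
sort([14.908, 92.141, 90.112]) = [14.908, 90.112, 92.141]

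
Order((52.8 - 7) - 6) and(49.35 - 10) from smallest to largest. (49.35 - 10), ((52.8 - 7) - 6)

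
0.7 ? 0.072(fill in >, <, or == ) >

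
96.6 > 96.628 False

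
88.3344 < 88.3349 True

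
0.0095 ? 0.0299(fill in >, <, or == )<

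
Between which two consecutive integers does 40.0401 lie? 40 and 41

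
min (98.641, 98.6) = 98.6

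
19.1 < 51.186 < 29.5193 False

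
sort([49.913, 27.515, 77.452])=[27.515, 49.913, 77.452]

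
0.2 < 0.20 False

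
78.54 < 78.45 False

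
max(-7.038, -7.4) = -7.038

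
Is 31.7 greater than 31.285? Yes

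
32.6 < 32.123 False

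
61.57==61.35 False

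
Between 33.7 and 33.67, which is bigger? 33.7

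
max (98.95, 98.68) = 98.95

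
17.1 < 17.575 True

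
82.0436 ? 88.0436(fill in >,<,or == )<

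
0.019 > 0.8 False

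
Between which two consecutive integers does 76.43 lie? 76 and 77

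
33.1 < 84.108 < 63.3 False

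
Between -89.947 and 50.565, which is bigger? 50.565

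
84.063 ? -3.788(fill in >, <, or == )>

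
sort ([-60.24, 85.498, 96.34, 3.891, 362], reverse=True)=[362, 96.34, 85.498, 3.891, -60.24]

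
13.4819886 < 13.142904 False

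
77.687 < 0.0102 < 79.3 False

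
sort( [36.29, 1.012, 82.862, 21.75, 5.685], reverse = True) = [82.862, 36.29, 21.75, 5.685, 1.012]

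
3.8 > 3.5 True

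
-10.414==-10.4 False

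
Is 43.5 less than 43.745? Yes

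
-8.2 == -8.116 False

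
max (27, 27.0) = 27.0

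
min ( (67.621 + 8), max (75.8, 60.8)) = 75.621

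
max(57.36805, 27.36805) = 57.36805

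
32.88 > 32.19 True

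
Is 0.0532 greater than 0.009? Yes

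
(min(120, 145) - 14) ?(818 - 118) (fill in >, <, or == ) <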